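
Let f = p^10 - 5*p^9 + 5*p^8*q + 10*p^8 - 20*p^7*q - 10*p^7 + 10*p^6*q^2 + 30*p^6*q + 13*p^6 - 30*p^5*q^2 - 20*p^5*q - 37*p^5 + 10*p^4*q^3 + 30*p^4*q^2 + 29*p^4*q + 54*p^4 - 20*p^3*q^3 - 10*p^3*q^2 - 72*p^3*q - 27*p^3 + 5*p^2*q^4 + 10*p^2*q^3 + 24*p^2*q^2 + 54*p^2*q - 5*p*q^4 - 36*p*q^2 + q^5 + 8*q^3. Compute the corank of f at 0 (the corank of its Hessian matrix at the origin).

2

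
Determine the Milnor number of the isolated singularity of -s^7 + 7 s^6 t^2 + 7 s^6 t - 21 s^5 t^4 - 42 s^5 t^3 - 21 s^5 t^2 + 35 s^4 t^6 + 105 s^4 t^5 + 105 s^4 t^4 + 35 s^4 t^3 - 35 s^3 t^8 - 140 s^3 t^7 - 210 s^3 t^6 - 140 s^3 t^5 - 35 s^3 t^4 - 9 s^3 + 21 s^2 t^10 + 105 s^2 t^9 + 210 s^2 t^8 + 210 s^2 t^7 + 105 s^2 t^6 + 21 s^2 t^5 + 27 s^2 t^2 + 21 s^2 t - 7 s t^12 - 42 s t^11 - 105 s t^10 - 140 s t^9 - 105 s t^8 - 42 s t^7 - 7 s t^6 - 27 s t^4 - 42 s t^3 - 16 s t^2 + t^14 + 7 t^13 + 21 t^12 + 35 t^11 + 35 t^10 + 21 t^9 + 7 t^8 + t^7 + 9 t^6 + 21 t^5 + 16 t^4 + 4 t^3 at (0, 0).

The Hessian of f at 0 is [[0, 0], [0, 0]] with rank 0, so corank 2. A Groebner basis of the Jacobian ideal J(f) in C{s,t} is {-s^2 + 5*s*t/3 + t^4 - t^3/3 - 2*t^2/3, s^3 - 2*s^2*t + 4*s^2/3 + 19543*s*t/63 - 58853*t^3/189 - 13066*t^2/63, -s^2 + s*t^2 + 5*s*t/3 - t^3 - 2*t^2/3}; counting standard monomials gives mu = 8. Corank 2; j^3 = -(s - t)*(3*s - 2*t)^2 has shape L^2 M (L != M), so D-series; mu = 8 gives D_8.

8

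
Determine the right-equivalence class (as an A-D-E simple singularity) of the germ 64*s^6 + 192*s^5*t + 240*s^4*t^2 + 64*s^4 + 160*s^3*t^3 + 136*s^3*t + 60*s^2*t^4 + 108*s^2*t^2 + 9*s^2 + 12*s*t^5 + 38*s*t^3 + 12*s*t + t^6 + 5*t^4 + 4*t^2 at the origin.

A3

The Hessian of f at 0 is [[18, 12], [12, 8]] with rank 1, so corank 1. A Groebner basis of the Jacobian ideal J(f) in C{s,t} is {t^3, s + 2*t/3}; counting standard monomials gives mu = 3. Corank 1: A-series; mu = 3 gives A_3.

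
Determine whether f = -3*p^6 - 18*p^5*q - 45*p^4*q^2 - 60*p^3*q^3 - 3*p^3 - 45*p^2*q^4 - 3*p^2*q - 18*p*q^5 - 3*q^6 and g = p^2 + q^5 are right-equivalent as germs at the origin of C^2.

No.

The Hessian of f at 0 is [[0, 0], [0, 0]] with rank 0, so corank 2. A Groebner basis of the Jacobian ideal J(f) in C{p,q} is {-p*q/6 + q^5, p*q^2, p^2 + p*q}; counting standard monomials gives mu = 7. Corank 2; j^3 = -3*p^2*(p + q) has shape L^2 M (L != M), so D-series; mu = 7 gives D_7. The Hessian of g at 0 is [[2, 0], [0, 0]] with rank 1, so corank 1. A Groebner basis of the Jacobian ideal J(g) in C{p,q} is {q^4, p}; counting standard monomials gives mu = 4. Corank 1: A-series; mu = 4 gives A_4. f is D_7 but g is A_4, hence not right-equivalent.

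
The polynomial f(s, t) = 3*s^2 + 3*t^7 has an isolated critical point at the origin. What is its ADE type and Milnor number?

Type A_{6}, Milnor number mu = 6.

The Hessian of f at 0 is [[6, 0], [0, 0]] with rank 1, so corank 1. A Groebner basis of the Jacobian ideal J(f) in C{s,t} is {t^6, s}; counting standard monomials gives mu = 6. Corank 1: A-series; mu = 6 gives A_6.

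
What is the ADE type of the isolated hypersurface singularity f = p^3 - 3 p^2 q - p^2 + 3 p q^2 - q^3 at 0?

A2

The Hessian of f at 0 is [[-2, 0], [0, 0]] with rank 1, so corank 1. A Groebner basis of the Jacobian ideal J(f) in C{p,q} is {q^2, p}; counting standard monomials gives mu = 2. Corank 1: A-series; mu = 2 gives A_2.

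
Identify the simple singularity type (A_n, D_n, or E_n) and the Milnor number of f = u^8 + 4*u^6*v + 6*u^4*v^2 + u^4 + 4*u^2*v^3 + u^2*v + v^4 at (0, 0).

Type D5, Milnor number mu = 5.

The Hessian of f at 0 is [[0, 0], [0, 0]] with rank 0, so corank 2. A Groebner basis of the Jacobian ideal J(f) in C{u,v} is {u^3, u^2/4 + v^3, u*v}; counting standard monomials gives mu = 5. Corank 2; j^3 = u^2*v has shape L^2 M (L != M), so D-series; mu = 5 gives D_5.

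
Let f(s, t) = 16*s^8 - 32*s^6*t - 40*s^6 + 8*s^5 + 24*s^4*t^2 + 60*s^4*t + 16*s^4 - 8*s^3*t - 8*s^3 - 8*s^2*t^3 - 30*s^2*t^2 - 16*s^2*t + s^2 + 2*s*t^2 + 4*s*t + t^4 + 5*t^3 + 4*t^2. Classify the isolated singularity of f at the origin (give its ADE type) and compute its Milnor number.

Type A2, Milnor number mu = 2.

The Hessian of f at 0 is [[2, 4], [4, 8]] with rank 1, so corank 1. A Groebner basis of the Jacobian ideal J(f) in C{s,t} is {t^2, s + 2*t}; counting standard monomials gives mu = 2. Corank 1: A-series; mu = 2 gives A_2.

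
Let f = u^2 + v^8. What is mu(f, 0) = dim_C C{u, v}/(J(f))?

7

The Hessian of f at 0 has rank 1. Corank 1: A-series; mu = 7 gives A_7.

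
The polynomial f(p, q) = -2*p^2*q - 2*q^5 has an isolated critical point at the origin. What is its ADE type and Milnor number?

The Hessian of f at 0 is [[0, 0], [0, 0]] with rank 0, so corank 2. A Groebner basis of the Jacobian ideal J(f) in C{p,q} is {p^2/5 + q^4, p^3, p*q}; counting standard monomials gives mu = 6. Corank 2; j^3 = -2*p^2*q has shape L^2 M (L != M), so D-series; mu = 6 gives D_6.

Type D6, Milnor number mu = 6.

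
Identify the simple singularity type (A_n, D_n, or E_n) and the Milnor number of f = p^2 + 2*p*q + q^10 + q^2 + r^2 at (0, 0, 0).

Type A_{9}, Milnor number mu = 9.

The Hessian of f at 0 has rank 2. Corank 1: A-series; mu = 9 gives A_9.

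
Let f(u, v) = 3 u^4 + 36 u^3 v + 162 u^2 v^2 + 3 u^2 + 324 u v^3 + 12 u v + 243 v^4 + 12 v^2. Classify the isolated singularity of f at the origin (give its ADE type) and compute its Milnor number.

Type A_{3}, Milnor number mu = 3.

The Hessian of f at 0 has rank 1. Corank 1: A-series; mu = 3 gives A_3.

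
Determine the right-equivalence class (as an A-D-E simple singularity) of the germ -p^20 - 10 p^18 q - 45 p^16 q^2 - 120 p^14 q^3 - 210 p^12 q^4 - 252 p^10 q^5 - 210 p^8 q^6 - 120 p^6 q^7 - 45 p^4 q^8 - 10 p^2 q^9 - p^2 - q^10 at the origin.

A_{9}

The Hessian of f at 0 is [[-2, 0], [0, 0]] with rank 1, so corank 1. A Groebner basis of the Jacobian ideal J(f) in C{p,q} is {q^9, p}; counting standard monomials gives mu = 9. Corank 1: A-series; mu = 9 gives A_9.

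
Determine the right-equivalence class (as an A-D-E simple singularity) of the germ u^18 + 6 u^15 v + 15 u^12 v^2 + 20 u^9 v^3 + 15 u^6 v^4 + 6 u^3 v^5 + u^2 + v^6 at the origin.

A5

The Hessian of f at 0 has rank 1. Corank 1: A-series; mu = 5 gives A_5.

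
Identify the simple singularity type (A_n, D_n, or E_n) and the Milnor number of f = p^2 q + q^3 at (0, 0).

The Hessian of f at 0 has rank 0. Corank 2; j^3 = q*(p^2 + q^2) splits into three distinct lines over C (the quadratic factor has nonzero discriminant), so D_4.

Type D_{4}, Milnor number mu = 4.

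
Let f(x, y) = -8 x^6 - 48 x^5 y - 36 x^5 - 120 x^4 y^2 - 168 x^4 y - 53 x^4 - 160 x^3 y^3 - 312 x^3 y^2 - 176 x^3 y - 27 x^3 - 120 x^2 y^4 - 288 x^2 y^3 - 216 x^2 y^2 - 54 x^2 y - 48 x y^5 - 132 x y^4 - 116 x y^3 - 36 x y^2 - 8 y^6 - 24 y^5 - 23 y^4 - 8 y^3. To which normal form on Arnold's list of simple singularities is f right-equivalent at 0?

The Hessian of f at 0 has rank 0. Corank 2; j^3 = -(3*x + 2*y)^3 is a perfect cube, so E-series; the 4-jet and mu = 6 give E_6.

E_6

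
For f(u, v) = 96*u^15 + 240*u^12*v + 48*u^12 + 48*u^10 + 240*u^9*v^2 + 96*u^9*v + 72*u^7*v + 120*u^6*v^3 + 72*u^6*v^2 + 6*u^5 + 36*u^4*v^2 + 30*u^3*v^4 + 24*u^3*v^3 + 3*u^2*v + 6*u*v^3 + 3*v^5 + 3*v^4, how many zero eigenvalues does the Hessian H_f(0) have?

2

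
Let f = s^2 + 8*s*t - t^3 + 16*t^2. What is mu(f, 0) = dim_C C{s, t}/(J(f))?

The Hessian of f at 0 has rank 1. Corank 1: A-series; mu = 2 gives A_2.

2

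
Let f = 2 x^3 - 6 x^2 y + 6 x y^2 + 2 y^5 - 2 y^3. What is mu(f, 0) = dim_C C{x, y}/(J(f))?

8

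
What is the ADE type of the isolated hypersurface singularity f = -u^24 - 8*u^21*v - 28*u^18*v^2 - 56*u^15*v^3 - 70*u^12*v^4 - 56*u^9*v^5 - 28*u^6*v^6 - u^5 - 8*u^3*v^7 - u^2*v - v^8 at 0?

The Hessian of f at 0 has rank 0. Corank 2; j^3 = -u^2*v has shape L^2 M (L != M), so D-series; mu = 9 gives D_9.

D9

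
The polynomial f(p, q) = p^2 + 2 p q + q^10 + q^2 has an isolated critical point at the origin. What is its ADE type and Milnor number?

Type A9, Milnor number mu = 9.

The Hessian of f at 0 has rank 1. Corank 1: A-series; mu = 9 gives A_9.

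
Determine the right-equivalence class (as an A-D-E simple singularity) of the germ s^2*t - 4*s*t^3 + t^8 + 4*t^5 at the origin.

D9

The Hessian of f at 0 has rank 0. Corank 2; j^3 = s^2*t has shape L^2 M (L != M), so D-series; mu = 9 gives D_9.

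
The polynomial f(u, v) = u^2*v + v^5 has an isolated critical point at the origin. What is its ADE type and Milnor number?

The Hessian of f at 0 is [[0, 0], [0, 0]] with rank 0, so corank 2. A Groebner basis of the Jacobian ideal J(f) in C{u,v} is {u^2/5 + v^4, u^3, u*v}; counting standard monomials gives mu = 6. Corank 2; j^3 = u^2*v has shape L^2 M (L != M), so D-series; mu = 6 gives D_6.

Type D_{6}, Milnor number mu = 6.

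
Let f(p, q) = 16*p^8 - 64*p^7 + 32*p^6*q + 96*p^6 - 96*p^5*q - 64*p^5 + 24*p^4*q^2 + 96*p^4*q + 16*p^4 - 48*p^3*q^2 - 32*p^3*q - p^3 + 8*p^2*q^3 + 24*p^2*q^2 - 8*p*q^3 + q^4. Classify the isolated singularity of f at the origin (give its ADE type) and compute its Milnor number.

The Hessian of f at 0 has rank 0. Corank 2; j^3 = -p^3 is a perfect cube, so E-series; the 4-jet and mu = 6 give E_6.

Type E_6, Milnor number mu = 6.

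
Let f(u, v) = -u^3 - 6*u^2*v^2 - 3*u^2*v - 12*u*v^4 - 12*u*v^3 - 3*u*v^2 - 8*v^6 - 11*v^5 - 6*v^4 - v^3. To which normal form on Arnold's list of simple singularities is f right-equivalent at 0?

E_{8}

The Hessian of f at 0 is [[0, 0], [0, 0]] with rank 0, so corank 2. A Groebner basis of the Jacobian ideal J(f) in C{u,v} is {v^4, u^3 + 3*u^2*v - 3*u^2/4 - 3*u*v/2 - 2*v^3 - 3*v^2/4, u^2/4 + u*v^2 + u*v/2 + v^3 + v^2/4}; counting standard monomials gives mu = 8. Corank 2; j^3 = -(u + v)^3 is a perfect cube, so E-series; the 5-jet and mu = 8 give E_8.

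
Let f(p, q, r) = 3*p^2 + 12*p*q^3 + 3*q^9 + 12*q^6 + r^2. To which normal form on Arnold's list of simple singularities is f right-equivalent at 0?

The Hessian of f at 0 has rank 2. Corank 1: A-series; mu = 8 gives A_8.

A_{8}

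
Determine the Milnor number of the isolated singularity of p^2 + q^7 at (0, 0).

6

The Hessian of f at 0 is [[2, 0], [0, 0]] with rank 1, so corank 1. A Groebner basis of the Jacobian ideal J(f) in C{p,q} is {q^6, p}; counting standard monomials gives mu = 6. Corank 1: A-series; mu = 6 gives A_6.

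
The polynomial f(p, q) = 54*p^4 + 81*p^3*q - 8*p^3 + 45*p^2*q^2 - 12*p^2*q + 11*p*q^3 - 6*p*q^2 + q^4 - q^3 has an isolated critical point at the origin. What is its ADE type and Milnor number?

The Hessian of f at 0 is [[0, 0], [0, 0]] with rank 0, so corank 2. A Groebner basis of the Jacobian ideal J(f) in C{p,q} is {256*p^2/3 + 256*p*q/3 + q^4 + 8*q^3/9 + 64*q^2/3, p^3 - 20*p^2/3 - 20*p*q/3 + q^3/18 - 5*q^2/3, p^2*q + 88*p^2/9 + 88*p*q/9 - 4*q^3/27 + 22*q^2/9, -32*p^2/3 + p*q^2 - 32*p*q/3 + 7*q^3/18 - 8*q^2/3}; counting standard monomials gives mu = 7. Corank 2; j^3 = -(2*p + q)^3 is a perfect cube, so E-series; the 4-jet and mu = 7 give E_7.

Type E_{7}, Milnor number mu = 7.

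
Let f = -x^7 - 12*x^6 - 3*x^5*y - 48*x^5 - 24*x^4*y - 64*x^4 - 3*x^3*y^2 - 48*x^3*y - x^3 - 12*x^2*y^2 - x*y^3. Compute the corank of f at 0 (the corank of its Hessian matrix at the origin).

2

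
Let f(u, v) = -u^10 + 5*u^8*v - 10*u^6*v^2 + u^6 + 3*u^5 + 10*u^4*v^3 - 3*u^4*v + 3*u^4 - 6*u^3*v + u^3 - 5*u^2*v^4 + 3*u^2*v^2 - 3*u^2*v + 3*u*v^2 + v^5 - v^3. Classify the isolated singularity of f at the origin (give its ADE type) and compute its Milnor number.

Type E_{8}, Milnor number mu = 8.

The Hessian of f at 0 has rank 0. Corank 2; j^3 = (u - v)^3 is a perfect cube, so E-series; the 5-jet and mu = 8 give E_8.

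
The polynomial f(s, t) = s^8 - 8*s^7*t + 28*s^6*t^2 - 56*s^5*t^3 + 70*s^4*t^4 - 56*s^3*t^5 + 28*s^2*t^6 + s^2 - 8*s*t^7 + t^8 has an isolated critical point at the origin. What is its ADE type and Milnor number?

Type A_7, Milnor number mu = 7.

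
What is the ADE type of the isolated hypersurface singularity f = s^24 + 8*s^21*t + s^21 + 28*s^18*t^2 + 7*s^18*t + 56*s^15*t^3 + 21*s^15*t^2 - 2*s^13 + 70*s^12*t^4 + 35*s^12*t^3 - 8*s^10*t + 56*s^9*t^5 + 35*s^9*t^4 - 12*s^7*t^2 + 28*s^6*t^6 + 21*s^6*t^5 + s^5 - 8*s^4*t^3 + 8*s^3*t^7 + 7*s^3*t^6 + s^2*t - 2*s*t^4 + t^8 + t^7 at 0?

The Hessian of f at 0 has rank 0. Corank 2; j^3 = s^2*t has shape L^2 M (L != M), so D-series; mu = 9 gives D_9.

D_{9}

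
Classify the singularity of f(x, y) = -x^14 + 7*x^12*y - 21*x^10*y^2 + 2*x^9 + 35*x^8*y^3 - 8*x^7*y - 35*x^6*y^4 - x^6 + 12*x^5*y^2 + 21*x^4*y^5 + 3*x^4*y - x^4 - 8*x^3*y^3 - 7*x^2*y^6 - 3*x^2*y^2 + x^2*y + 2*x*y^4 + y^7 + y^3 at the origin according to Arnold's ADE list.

The Hessian of f at 0 has rank 0. Corank 2; j^3 = y*(x^2 + y^2) splits into three distinct lines over C (the quadratic factor has nonzero discriminant), so D_4.

D_{4}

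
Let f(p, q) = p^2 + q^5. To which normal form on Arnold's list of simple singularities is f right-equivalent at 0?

The Hessian of f at 0 has rank 1. Corank 1: A-series; mu = 4 gives A_4.

A4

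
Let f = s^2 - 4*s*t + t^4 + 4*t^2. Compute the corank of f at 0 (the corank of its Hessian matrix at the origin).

The Hessian at 0 is [[2, -4], [-4, 8]] of rank 1; hence corank 1.

1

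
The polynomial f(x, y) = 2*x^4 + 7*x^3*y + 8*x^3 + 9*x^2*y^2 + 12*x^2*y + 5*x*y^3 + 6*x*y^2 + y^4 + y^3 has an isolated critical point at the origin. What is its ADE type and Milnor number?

The Hessian of f at 0 is [[0, 0], [0, 0]] with rank 0, so corank 2. A Groebner basis of the Jacobian ideal J(f) in C{x,y} is {768*x^2 + 768*x*y + y^4 + 8*y^3 + 192*y^2, x^3 + 36*x^2 + 36*x*y + y^3/2 + 9*y^2, x^2*y - 40*x^2 - 40*x*y - 2*y^3/3 - 10*y^2, 32*x^2 + x*y^2 + 32*x*y + 5*y^3/6 + 8*y^2}; counting standard monomials gives mu = 7. Corank 2; j^3 = (2*x + y)^3 is a perfect cube, so E-series; the 4-jet and mu = 7 give E_7.

Type E_{7}, Milnor number mu = 7.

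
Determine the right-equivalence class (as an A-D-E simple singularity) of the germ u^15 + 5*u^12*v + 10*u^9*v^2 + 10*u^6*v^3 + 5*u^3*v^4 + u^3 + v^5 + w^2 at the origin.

E8

The Hessian of f at 0 is [[0, 0, 0], [0, 0, 0], [0, 0, 2]] with rank 1, so corank 2. A Groebner basis of the Jacobian ideal J(f) in C{u,v,w} is {v^4, u^2, w}; counting standard monomials gives mu = 8. Corank 2; j^3 = u^3 is a perfect cube, so E-series; the 5-jet and mu = 8 give E_8.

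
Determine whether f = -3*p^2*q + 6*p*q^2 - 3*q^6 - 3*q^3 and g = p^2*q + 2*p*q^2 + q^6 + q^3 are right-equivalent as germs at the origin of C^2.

Yes.

The Hessian of f at 0 is [[0, 0], [0, 0]] with rank 0, so corank 2. A Groebner basis of the Jacobian ideal J(f) in C{p,q} is {p^2/6 + q^5 - q^2/6, p^3 - q^3, p*q - q^2}; counting standard monomials gives mu = 7. Corank 2; j^3 = -3*q*(p - q)^2 has shape L^2 M (L != M), so D-series; mu = 7 gives D_7. The Hessian of g at 0 is [[0, 0], [0, 0]] with rank 0, so corank 2. A Groebner basis of the Jacobian ideal J(g) in C{p,q} is {p^2/6 + q^5 - q^2/6, p^3 + q^3, p*q + q^2}; counting standard monomials gives mu = 7. Corank 2; j^3 = q*(p + q)^2 has shape L^2 M (L != M), so D-series; mu = 7 gives D_7. Both have type D_7, hence right-equivalent.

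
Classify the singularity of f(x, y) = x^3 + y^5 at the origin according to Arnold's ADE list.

E8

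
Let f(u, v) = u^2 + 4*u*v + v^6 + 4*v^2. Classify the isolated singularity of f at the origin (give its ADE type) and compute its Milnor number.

The Hessian of f at 0 is [[2, 4], [4, 8]] with rank 1, so corank 1. A Groebner basis of the Jacobian ideal J(f) in C{u,v} is {v^5, u + 2*v}; counting standard monomials gives mu = 5. Corank 1: A-series; mu = 5 gives A_5.

Type A_5, Milnor number mu = 5.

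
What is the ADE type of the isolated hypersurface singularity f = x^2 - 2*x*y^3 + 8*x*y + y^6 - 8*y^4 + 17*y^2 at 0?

A_1

The Hessian of f at 0 has rank 2. Corank 0: nondegenerate Morse point, so A_1.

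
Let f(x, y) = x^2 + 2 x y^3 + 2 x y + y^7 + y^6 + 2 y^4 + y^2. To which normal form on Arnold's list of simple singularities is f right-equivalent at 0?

The Hessian of f at 0 is [[2, 2], [2, 2]] with rank 1, so corank 1. A Groebner basis of the Jacobian ideal J(f) in C{x,y} is {x + y^3 + y, x^2 + 2*x*y + y^2}; counting standard monomials gives mu = 6. Corank 1: A-series; mu = 6 gives A_6.

A_{6}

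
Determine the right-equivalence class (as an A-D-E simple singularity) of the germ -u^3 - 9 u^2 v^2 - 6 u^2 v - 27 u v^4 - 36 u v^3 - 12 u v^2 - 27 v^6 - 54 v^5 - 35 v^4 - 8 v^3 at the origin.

The Hessian of f at 0 is [[0, 0], [0, 0]] with rank 0, so corank 2. A Groebner basis of the Jacobian ideal J(f) in C{u,v} is {u^3 + 2*u^2 + 8*u*v + 8*v^2, u^2*v - 2*u^2/3 - 8*u*v/3 - 8*v^2/3, u^2/6 + u*v^2 + 2*u*v/3 + 2*v^2/3, v^3}; counting standard monomials gives mu = 6. Corank 2; j^3 = -(u + 2*v)^3 is a perfect cube, so E-series; the 4-jet and mu = 6 give E_6.

E_6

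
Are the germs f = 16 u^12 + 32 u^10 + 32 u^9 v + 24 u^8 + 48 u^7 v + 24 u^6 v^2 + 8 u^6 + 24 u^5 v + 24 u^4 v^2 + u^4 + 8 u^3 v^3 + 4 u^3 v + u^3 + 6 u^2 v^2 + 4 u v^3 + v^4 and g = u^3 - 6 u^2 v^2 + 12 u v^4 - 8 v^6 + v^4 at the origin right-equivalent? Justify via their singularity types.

The Hessian of f at 0 has rank 0. Corank 2; j^3 = u^3 is a perfect cube, so E-series; the 4-jet and mu = 6 give E_6. The Hessian of g at 0 has rank 0. Corank 2; j^3 = u^3 is a perfect cube, so E-series; the 4-jet and mu = 6 give E_6. Both have type E_6, hence right-equivalent.

Yes.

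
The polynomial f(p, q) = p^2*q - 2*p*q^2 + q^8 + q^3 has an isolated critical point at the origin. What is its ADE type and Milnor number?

Type D_{9}, Milnor number mu = 9.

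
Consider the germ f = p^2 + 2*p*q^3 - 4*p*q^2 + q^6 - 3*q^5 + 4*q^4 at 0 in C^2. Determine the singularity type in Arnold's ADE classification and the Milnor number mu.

Type A_{4}, Milnor number mu = 4.

The Hessian of f at 0 is [[2, 0], [0, 0]] with rank 1, so corank 1. A Groebner basis of the Jacobian ideal J(f) in C{p,q} is {p + q^3 - 2*q^2, p^2, p*q + 2*p - 4*q^2}; counting standard monomials gives mu = 4. Corank 1: A-series; mu = 4 gives A_4.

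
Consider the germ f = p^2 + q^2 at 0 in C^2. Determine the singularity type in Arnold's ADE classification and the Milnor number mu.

Type A1, Milnor number mu = 1.

The Hessian of f at 0 has rank 2. Corank 0: nondegenerate Morse point, so A_1.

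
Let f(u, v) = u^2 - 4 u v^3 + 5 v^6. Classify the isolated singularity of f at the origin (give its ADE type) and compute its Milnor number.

Type A_5, Milnor number mu = 5.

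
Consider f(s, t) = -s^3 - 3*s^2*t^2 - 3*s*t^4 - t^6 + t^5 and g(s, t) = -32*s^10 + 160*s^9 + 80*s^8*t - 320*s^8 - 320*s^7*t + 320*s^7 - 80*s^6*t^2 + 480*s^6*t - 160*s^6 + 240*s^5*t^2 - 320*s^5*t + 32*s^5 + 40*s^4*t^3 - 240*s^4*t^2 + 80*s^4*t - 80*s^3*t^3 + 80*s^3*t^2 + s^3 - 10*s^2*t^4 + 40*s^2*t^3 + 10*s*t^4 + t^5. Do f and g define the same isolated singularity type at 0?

The Hessian of f at 0 has rank 0. Corank 2; j^3 = -s^3 is a perfect cube, so E-series; the 5-jet and mu = 8 give E_8. The Hessian of g at 0 has rank 0. Corank 2; j^3 = s^3 is a perfect cube, so E-series; the 5-jet and mu = 8 give E_8. Both have type E_8, hence right-equivalent.

Yes.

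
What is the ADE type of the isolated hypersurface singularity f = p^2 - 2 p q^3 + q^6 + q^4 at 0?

A_{3}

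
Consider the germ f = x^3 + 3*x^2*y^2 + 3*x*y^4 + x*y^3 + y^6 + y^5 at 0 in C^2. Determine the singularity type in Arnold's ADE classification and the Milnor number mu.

Type E_7, Milnor number mu = 7.

The Hessian of f at 0 is [[0, 0], [0, 0]] with rank 0, so corank 2. A Groebner basis of the Jacobian ideal J(f) in C{x,y} is {-x^2 + y^4 - y^3/3, x^3, x^2*y + x^2/3 + y^3/9, x^2 + x*y^2 + y^3/3}; counting standard monomials gives mu = 7. Corank 2; j^3 = x^3 is a perfect cube, so E-series; the 4-jet and mu = 7 give E_7.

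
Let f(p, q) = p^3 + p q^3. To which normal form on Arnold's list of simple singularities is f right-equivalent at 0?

The Hessian of f at 0 has rank 0. Corank 2; j^3 = p^3 is a perfect cube, so E-series; the 4-jet and mu = 7 give E_7.

E_{7}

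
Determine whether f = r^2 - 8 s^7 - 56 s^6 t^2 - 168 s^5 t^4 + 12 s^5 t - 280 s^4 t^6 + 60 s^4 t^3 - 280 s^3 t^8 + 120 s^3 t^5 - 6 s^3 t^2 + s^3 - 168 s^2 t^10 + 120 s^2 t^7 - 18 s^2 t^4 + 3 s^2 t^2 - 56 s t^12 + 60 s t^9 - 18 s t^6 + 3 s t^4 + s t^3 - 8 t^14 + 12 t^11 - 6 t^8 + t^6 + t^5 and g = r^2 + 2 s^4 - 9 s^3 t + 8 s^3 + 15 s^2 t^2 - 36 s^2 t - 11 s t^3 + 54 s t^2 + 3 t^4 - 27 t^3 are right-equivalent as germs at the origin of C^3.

The Hessian of f at 0 is [[0, 0, 0], [0, 0, 0], [0, 0, 2]] with rank 1, so corank 2. A Groebner basis of the Jacobian ideal J(f) in C{s,t,r} is {-s^2 + t^4 - t^3/3, s^3, s^2*t + s^2/3 + t^3/9, s^2 + s*t^2 + t^3/3, r}; counting standard monomials gives mu = 7. Corank 2; j^3 = s^3 is a perfect cube, so E-series; the 4-jet and mu = 7 give E_7. The Hessian of g at 0 is [[0, 0, 0], [0, 0, 0], [0, 0, 2]] with rank 1, so corank 2. A Groebner basis of the Jacobian ideal J(g) in C{s,t,r} is {768*s^2 - 2304*s*t + t^4 + 8*t^3 + 1728*t^2, s^3 + 180*s^2 - 540*s*t - 3*t^3/2 + 405*t^2, s^2*t + 88*s^2 - 264*s*t - 4*t^3/3 + 198*t^2, 32*s^2 + s*t^2 - 96*s*t - 7*t^3/6 + 72*t^2, r}; counting standard monomials gives mu = 7. Corank 2; j^3 = (2*s - 3*t)^3 is a perfect cube, so E-series; the 4-jet and mu = 7 give E_7. Both have type E_7, hence right-equivalent.

Yes.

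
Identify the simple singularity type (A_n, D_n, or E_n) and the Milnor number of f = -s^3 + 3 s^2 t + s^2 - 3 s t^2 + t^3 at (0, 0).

The Hessian of f at 0 has rank 1. Corank 1: A-series; mu = 2 gives A_2.

Type A_2, Milnor number mu = 2.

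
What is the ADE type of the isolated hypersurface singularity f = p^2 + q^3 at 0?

The Hessian of f at 0 is [[2, 0], [0, 0]] with rank 1, so corank 1. A Groebner basis of the Jacobian ideal J(f) in C{p,q} is {q^2, p}; counting standard monomials gives mu = 2. Corank 1: A-series; mu = 2 gives A_2.

A_2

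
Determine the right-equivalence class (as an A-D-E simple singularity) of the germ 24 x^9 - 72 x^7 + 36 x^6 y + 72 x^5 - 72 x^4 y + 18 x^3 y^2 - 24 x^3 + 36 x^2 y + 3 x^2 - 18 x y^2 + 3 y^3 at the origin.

A2

The Hessian of f at 0 has rank 1. Corank 1: A-series; mu = 2 gives A_2.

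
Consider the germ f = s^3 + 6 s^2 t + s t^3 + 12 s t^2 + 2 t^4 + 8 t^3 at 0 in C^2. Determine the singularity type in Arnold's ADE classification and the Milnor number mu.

The Hessian of f at 0 is [[0, 0], [0, 0]] with rank 0, so corank 2. A Groebner basis of the Jacobian ideal J(f) in C{s,t} is {s^3 + 6*s^2*t + 48*s^2 + 192*s*t + 192*t^2, -6*s^2 + s*t^2 - 24*s*t - 24*t^2, 3*s^2 + 12*s*t + t^3 + 12*t^2}; counting standard monomials gives mu = 7. Corank 2; j^3 = (s + 2*t)^3 is a perfect cube, so E-series; the 4-jet and mu = 7 give E_7.

Type E7, Milnor number mu = 7.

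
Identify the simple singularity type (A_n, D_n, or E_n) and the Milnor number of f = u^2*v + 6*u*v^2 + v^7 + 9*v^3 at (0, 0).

Type D8, Milnor number mu = 8.

The Hessian of f at 0 has rank 0. Corank 2; j^3 = v*(u + 3*v)^2 has shape L^2 M (L != M), so D-series; mu = 8 gives D_8.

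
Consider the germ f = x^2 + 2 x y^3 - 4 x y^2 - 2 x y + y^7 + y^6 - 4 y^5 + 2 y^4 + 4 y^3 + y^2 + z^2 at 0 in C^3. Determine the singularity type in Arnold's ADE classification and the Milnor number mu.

The Hessian of f at 0 has rank 2. Corank 1: A-series; mu = 6 gives A_6.

Type A_6, Milnor number mu = 6.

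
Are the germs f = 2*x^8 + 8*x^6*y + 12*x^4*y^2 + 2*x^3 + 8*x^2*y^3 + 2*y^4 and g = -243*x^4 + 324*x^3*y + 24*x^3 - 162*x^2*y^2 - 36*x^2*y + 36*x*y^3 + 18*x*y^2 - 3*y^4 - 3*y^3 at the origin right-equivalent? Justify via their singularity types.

Yes.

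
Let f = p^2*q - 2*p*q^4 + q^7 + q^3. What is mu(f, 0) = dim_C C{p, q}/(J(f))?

4

The Hessian of f at 0 has rank 0. Corank 2; j^3 = q*(p^2 + q^2) splits into three distinct lines over C (the quadratic factor has nonzero discriminant), so D_4.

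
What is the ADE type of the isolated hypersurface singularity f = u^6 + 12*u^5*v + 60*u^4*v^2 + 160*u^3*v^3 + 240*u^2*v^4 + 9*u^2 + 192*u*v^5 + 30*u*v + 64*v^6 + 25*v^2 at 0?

The Hessian of f at 0 has rank 1. Corank 1: A-series; mu = 5 gives A_5.

A5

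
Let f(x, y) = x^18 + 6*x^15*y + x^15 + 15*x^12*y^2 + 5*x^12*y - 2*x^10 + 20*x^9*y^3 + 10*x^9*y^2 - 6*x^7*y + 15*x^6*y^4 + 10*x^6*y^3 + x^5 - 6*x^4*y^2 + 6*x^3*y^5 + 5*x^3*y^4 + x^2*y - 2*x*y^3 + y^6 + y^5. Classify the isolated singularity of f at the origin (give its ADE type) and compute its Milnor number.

Type D7, Milnor number mu = 7.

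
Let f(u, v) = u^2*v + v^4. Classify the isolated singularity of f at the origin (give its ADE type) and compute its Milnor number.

Type D_5, Milnor number mu = 5.

The Hessian of f at 0 has rank 0. Corank 2; j^3 = u^2*v has shape L^2 M (L != M), so D-series; mu = 5 gives D_5.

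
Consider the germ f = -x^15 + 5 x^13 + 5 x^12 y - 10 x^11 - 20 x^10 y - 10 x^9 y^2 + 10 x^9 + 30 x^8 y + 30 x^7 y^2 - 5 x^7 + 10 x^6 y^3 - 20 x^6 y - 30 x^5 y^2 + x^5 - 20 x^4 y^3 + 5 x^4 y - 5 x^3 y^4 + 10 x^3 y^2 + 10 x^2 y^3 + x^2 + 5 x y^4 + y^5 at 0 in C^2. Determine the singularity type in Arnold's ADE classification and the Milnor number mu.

Type A_{4}, Milnor number mu = 4.

The Hessian of f at 0 has rank 1. Corank 1: A-series; mu = 4 gives A_4.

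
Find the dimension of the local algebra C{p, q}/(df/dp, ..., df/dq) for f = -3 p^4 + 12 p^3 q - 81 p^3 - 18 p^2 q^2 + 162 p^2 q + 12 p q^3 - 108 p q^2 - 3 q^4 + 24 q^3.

6

The Hessian of f at 0 has rank 0. Corank 2; j^3 = -3*(3*p - 2*q)^3 is a perfect cube, so E-series; the 4-jet and mu = 6 give E_6.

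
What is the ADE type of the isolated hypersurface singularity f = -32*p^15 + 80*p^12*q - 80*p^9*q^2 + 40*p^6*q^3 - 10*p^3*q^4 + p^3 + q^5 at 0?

E_{8}

The Hessian of f at 0 is [[0, 0], [0, 0]] with rank 0, so corank 2. A Groebner basis of the Jacobian ideal J(f) in C{p,q} is {q^4, p^2}; counting standard monomials gives mu = 8. Corank 2; j^3 = p^3 is a perfect cube, so E-series; the 5-jet and mu = 8 give E_8.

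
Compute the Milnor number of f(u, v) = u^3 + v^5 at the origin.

8

The Hessian of f at 0 is [[0, 0], [0, 0]] with rank 0, so corank 2. A Groebner basis of the Jacobian ideal J(f) in C{u,v} is {v^4, u^2}; counting standard monomials gives mu = 8. Corank 2; j^3 = u^3 is a perfect cube, so E-series; the 5-jet and mu = 8 give E_8.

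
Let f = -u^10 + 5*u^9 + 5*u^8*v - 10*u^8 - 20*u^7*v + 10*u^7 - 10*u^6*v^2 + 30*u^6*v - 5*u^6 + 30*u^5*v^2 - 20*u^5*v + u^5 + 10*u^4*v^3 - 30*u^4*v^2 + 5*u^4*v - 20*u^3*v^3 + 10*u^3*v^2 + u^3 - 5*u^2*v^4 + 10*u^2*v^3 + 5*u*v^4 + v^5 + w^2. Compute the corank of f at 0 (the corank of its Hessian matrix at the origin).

Hessian at 0 has rank 1.

2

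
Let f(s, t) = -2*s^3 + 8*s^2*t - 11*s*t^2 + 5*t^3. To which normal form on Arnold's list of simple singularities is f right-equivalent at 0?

The Hessian of f at 0 is [[0, 0], [0, 0]] with rank 0, so corank 2. A Groebner basis of the Jacobian ideal J(f) in C{s,t} is {t^3, s^2 + t^2/2, s*t - t^2/2}; counting standard monomials gives mu = 4. Corank 2; j^3 = -(s - t)*(2*s^2 - 6*s*t + 5*t^2) splits into three distinct lines over C (the quadratic factor has nonzero discriminant), so D_4.

D_{4}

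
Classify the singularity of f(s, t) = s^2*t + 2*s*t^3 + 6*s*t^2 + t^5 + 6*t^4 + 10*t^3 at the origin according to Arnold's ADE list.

D4

The Hessian of f at 0 has rank 0. Corank 2; j^3 = t*(s^2 + 6*s*t + 10*t^2) splits into three distinct lines over C (the quadratic factor has nonzero discriminant), so D_4.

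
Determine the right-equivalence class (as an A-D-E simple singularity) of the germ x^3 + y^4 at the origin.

E_6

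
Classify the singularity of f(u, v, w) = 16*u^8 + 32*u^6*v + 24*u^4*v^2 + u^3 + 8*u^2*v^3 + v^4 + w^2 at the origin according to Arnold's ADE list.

E_{6}

The Hessian of f at 0 has rank 1. Corank 2; j^3 = u^3 is a perfect cube, so E-series; the 4-jet and mu = 6 give E_6.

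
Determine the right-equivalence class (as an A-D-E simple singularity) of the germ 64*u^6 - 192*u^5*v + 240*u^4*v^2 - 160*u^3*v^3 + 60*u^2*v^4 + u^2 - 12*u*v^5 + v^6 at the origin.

The Hessian of f at 0 is [[2, 0], [0, 0]] with rank 1, so corank 1. A Groebner basis of the Jacobian ideal J(f) in C{u,v} is {v^5, u}; counting standard monomials gives mu = 5. Corank 1: A-series; mu = 5 gives A_5.

A_5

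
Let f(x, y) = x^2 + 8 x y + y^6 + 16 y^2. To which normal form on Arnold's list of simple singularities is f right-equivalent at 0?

A_{5}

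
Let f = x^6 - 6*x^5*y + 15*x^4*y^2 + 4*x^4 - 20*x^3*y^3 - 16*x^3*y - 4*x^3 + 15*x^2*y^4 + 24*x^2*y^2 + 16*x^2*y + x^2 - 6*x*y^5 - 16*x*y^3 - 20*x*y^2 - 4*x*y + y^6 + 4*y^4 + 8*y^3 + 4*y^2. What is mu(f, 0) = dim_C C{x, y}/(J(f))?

The Hessian of f at 0 has rank 1. Corank 1: A-series; mu = 5 gives A_5.

5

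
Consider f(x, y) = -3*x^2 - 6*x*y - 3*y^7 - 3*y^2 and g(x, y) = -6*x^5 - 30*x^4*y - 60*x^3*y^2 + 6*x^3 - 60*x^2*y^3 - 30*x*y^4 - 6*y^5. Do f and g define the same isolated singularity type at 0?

No.

The Hessian of f at 0 is [[-6, -6], [-6, -6]] with rank 1, so corank 1. A Groebner basis of the Jacobian ideal J(f) in C{x,y} is {y^6, x + y}; counting standard monomials gives mu = 6. Corank 1: A-series; mu = 6 gives A_6. The Hessian of g at 0 is [[0, 0], [0, 0]] with rank 0, so corank 2. A Groebner basis of the Jacobian ideal J(g) in C{x,y} is {y^5, x*y^3 + y^4/4, x^2}; counting standard monomials gives mu = 8. Corank 2; j^3 = 6*x^3 is a perfect cube, so E-series; the 5-jet and mu = 8 give E_8. f is A_6 but g is E_8, hence not right-equivalent.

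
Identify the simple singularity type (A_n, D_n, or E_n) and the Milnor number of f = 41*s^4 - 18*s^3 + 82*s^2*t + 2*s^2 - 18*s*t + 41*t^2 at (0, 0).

The Hessian of f at 0 is [[4, -18], [-18, 82]] with rank 2, so corank 0. A Groebner basis of the Jacobian ideal J(f) in C{s,t} is {s, t}; counting standard monomials gives mu = 1. Corank 0: nondegenerate Morse point, so A_1.

Type A1, Milnor number mu = 1.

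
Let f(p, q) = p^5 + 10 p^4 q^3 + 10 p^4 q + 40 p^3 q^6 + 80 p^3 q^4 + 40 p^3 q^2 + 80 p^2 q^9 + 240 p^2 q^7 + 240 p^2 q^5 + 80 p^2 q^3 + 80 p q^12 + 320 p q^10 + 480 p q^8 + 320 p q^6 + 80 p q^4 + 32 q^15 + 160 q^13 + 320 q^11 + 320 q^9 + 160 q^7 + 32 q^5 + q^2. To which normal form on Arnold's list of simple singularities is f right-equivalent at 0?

A_{4}

The Hessian of f at 0 has rank 1. Corank 1: A-series; mu = 4 gives A_4.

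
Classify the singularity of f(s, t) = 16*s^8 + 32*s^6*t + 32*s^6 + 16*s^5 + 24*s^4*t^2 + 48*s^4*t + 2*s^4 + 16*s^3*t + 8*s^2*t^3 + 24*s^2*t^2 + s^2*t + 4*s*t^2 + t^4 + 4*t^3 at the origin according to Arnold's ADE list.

D_5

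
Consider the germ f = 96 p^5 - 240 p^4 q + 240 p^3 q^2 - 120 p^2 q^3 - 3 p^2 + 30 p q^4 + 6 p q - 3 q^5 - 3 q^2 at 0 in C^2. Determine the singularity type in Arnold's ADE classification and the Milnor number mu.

Type A_4, Milnor number mu = 4.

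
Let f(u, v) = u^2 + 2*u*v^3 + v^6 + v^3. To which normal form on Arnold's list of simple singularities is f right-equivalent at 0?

The Hessian of f at 0 is [[2, 0], [0, 0]] with rank 1, so corank 1. A Groebner basis of the Jacobian ideal J(f) in C{u,v} is {v^2, u}; counting standard monomials gives mu = 2. Corank 1: A-series; mu = 2 gives A_2.

A_{2}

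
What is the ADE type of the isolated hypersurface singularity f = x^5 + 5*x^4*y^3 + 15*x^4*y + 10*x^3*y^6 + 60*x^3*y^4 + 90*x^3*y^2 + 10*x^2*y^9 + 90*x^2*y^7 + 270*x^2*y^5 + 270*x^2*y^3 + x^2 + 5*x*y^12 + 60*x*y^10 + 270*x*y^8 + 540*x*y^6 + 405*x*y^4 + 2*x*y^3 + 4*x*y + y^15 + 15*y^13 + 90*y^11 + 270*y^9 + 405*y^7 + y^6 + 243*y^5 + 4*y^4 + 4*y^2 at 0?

The Hessian of f at 0 has rank 1. Corank 1: A-series; mu = 4 gives A_4.

A_4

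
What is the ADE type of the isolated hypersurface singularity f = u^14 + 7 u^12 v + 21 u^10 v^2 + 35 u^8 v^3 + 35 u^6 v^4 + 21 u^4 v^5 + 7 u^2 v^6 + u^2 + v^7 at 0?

A_6

The Hessian of f at 0 is [[2, 0], [0, 0]] with rank 1, so corank 1. A Groebner basis of the Jacobian ideal J(f) in C{u,v} is {v^6, u}; counting standard monomials gives mu = 6. Corank 1: A-series; mu = 6 gives A_6.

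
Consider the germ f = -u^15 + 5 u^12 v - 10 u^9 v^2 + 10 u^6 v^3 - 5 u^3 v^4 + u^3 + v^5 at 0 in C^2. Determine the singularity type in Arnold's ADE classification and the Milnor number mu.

Type E_8, Milnor number mu = 8.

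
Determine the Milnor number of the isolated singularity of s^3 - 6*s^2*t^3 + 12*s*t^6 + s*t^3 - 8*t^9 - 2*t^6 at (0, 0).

The Hessian of f at 0 is [[0, 0], [0, 0]] with rank 0, so corank 2. A Groebner basis of the Jacobian ideal J(f) in C{s,t} is {s^3, s*t^2, 3*s^2 + t^3}; counting standard monomials gives mu = 7. Corank 2; j^3 = s^3 is a perfect cube, so E-series; the 4-jet and mu = 7 give E_7.

7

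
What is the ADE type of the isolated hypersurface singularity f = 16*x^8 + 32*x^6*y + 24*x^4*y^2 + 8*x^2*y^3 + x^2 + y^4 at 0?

The Hessian of f at 0 is [[2, 0], [0, 0]] with rank 1, so corank 1. A Groebner basis of the Jacobian ideal J(f) in C{x,y} is {y^3, x}; counting standard monomials gives mu = 3. Corank 1: A-series; mu = 3 gives A_3.

A_{3}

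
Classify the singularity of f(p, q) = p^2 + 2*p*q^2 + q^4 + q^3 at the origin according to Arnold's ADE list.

The Hessian of f at 0 has rank 1. Corank 1: A-series; mu = 2 gives A_2.

A2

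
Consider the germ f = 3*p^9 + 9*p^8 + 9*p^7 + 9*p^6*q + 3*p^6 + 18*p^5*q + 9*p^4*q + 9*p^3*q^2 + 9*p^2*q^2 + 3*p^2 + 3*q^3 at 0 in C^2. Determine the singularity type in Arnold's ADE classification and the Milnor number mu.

Type A_{2}, Milnor number mu = 2.

The Hessian of f at 0 is [[6, 0], [0, 0]] with rank 1, so corank 1. A Groebner basis of the Jacobian ideal J(f) in C{p,q} is {q^2, p}; counting standard monomials gives mu = 2. Corank 1: A-series; mu = 2 gives A_2.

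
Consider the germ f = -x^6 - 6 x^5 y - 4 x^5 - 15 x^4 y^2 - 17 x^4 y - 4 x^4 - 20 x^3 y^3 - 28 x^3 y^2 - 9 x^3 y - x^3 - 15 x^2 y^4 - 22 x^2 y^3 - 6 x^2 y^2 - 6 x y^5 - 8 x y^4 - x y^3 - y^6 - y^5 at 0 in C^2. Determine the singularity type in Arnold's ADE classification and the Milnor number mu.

Type E_7, Milnor number mu = 7.

The Hessian of f at 0 has rank 0. Corank 2; j^3 = -x^3 is a perfect cube, so E-series; the 4-jet and mu = 7 give E_7.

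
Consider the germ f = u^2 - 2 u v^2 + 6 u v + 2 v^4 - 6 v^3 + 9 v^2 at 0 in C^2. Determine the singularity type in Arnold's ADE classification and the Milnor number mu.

Type A3, Milnor number mu = 3.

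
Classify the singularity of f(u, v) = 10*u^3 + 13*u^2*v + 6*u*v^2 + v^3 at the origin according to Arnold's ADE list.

D_{4}

The Hessian of f at 0 has rank 0. Corank 2; j^3 = (2*u + v)*(5*u^2 + 4*u*v + v^2) splits into three distinct lines over C (the quadratic factor has nonzero discriminant), so D_4.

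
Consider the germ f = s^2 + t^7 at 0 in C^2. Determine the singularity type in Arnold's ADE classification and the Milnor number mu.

Type A_6, Milnor number mu = 6.

The Hessian of f at 0 is [[2, 0], [0, 0]] with rank 1, so corank 1. A Groebner basis of the Jacobian ideal J(f) in C{s,t} is {t^6, s}; counting standard monomials gives mu = 6. Corank 1: A-series; mu = 6 gives A_6.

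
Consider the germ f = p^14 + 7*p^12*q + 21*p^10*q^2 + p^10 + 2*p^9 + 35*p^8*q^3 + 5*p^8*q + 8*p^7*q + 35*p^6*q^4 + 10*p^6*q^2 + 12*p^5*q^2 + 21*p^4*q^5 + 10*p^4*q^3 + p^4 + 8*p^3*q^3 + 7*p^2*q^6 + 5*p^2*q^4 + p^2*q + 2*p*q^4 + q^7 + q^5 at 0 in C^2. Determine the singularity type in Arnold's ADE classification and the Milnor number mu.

The Hessian of f at 0 has rank 0. Corank 2; j^3 = p^2*q has shape L^2 M (L != M), so D-series; mu = 6 gives D_6.

Type D_6, Milnor number mu = 6.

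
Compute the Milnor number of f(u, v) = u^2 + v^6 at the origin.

5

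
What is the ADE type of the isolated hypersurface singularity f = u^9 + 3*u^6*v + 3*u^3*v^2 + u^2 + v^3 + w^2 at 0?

The Hessian of f at 0 has rank 2. Corank 1: A-series; mu = 2 gives A_2.

A_2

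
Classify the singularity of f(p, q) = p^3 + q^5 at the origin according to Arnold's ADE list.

E_8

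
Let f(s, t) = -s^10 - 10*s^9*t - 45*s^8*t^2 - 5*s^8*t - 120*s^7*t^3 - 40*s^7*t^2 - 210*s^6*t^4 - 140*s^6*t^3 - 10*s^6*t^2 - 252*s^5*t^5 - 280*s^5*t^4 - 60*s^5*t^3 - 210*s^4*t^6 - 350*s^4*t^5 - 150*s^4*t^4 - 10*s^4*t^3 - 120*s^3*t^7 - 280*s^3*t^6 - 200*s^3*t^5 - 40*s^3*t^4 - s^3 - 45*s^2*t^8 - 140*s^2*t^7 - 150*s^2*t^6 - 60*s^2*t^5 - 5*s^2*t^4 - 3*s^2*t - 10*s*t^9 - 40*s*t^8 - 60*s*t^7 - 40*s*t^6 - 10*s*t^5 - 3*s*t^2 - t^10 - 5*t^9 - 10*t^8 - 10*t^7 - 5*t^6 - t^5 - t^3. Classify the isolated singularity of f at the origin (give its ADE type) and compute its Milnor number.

Type E_{8}, Milnor number mu = 8.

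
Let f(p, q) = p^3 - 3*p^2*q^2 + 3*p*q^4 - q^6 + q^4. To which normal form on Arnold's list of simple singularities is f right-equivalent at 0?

E_{6}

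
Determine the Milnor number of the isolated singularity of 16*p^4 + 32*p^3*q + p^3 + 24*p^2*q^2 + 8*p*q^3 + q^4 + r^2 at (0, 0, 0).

6

The Hessian of f at 0 is [[0, 0, 0], [0, 0, 0], [0, 0, 2]] with rank 1, so corank 2. A Groebner basis of the Jacobian ideal J(f) in C{p,q,r} is {q^4, p*q^2 + q^3/6, p^2, r}; counting standard monomials gives mu = 6. Corank 2; j^3 = p^3 is a perfect cube, so E-series; the 4-jet and mu = 6 give E_6.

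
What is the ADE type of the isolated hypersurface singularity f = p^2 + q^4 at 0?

A_3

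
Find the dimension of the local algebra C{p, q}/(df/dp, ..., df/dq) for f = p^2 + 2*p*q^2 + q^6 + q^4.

5

The Hessian of f at 0 is [[2, 0], [0, 0]] with rank 1, so corank 1. A Groebner basis of the Jacobian ideal J(f) in C{p,q} is {p^3, p^2*q, p + q^2}; counting standard monomials gives mu = 5. Corank 1: A-series; mu = 5 gives A_5.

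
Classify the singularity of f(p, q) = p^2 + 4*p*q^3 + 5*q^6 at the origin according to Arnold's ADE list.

A_{5}

The Hessian of f at 0 has rank 1. Corank 1: A-series; mu = 5 gives A_5.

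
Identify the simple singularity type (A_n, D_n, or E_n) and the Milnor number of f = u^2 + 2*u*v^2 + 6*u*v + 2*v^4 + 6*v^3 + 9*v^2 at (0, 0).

Type A_3, Milnor number mu = 3.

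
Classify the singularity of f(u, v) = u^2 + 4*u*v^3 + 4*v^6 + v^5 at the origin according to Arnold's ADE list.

A4

The Hessian of f at 0 is [[2, 0], [0, 0]] with rank 1, so corank 1. A Groebner basis of the Jacobian ideal J(f) in C{u,v} is {u/2 + v^3, u^2, u*v}; counting standard monomials gives mu = 4. Corank 1: A-series; mu = 4 gives A_4.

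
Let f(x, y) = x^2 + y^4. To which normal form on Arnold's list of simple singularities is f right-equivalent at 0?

The Hessian of f at 0 has rank 1. Corank 1: A-series; mu = 3 gives A_3.

A_{3}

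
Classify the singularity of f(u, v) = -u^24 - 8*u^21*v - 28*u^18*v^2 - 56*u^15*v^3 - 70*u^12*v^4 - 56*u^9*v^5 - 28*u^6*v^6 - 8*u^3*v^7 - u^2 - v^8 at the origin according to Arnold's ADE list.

A_{7}

The Hessian of f at 0 is [[-2, 0], [0, 0]] with rank 1, so corank 1. A Groebner basis of the Jacobian ideal J(f) in C{u,v} is {v^7, u}; counting standard monomials gives mu = 7. Corank 1: A-series; mu = 7 gives A_7.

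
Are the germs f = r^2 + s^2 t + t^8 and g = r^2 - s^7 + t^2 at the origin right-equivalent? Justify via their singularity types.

No.

The Hessian of f at 0 is [[0, 0, 0], [0, 0, 0], [0, 0, 2]] with rank 1, so corank 2. A Groebner basis of the Jacobian ideal J(f) in C{s,t,r} is {s^2/8 + t^7, s^3, s*t, r}; counting standard monomials gives mu = 9. Corank 2; j^3 = s^2*t has shape L^2 M (L != M), so D-series; mu = 9 gives D_9. The Hessian of g at 0 is [[0, 0, 0], [0, 2, 0], [0, 0, 2]] with rank 2, so corank 1. A Groebner basis of the Jacobian ideal J(g) in C{s,t,r} is {s^6, t, r}; counting standard monomials gives mu = 6. Corank 1: A-series; mu = 6 gives A_6. f is D_9 but g is A_6, hence not right-equivalent.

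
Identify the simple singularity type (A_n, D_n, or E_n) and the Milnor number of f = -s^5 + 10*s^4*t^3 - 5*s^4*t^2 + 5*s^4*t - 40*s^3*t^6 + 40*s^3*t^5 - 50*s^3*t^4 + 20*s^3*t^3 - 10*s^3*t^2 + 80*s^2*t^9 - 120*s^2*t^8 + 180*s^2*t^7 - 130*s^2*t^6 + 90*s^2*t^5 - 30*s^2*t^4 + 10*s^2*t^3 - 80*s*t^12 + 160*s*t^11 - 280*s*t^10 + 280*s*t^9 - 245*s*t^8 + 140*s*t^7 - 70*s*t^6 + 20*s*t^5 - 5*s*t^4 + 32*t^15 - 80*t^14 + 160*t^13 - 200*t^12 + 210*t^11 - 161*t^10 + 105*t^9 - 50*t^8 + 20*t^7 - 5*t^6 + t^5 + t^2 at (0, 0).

Type A4, Milnor number mu = 4.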